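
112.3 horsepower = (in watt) 8.374e+04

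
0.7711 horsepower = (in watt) 575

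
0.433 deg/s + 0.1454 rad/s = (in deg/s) 8.764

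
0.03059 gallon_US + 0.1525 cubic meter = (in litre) 152.6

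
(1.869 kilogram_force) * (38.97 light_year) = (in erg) 6.757e+25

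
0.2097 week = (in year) 0.004022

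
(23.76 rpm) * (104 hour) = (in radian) 9.316e+05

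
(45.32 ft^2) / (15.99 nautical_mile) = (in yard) 0.0001555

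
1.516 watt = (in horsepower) 0.002033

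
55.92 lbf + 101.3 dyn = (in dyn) 2.487e+07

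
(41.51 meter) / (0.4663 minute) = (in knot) 2.884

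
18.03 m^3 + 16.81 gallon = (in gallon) 4780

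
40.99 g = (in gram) 40.99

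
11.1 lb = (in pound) 11.1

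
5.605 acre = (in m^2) 2.268e+04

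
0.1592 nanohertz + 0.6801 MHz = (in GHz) 0.0006801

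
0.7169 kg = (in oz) 25.29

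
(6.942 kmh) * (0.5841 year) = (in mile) 2.207e+04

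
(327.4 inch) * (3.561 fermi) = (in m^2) 2.961e-14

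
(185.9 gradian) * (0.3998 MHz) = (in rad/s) 1.167e+06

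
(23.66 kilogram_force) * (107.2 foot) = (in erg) 7.581e+10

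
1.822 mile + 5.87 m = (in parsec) 9.522e-14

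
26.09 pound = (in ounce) 417.4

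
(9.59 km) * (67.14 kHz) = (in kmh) 2.318e+09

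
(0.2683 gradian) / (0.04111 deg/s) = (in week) 9.712e-06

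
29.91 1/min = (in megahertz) 4.985e-07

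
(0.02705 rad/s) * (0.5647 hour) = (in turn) 8.752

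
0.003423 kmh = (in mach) 2.792e-06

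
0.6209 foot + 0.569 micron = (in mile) 0.0001176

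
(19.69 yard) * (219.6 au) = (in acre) 1.462e+11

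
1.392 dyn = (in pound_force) 3.129e-06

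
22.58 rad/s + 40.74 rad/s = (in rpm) 604.7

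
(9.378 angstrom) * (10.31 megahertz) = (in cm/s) 0.9669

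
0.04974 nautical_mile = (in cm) 9212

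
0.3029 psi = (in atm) 0.02061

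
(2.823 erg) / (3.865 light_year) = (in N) 7.72e-24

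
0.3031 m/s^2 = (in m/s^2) 0.3031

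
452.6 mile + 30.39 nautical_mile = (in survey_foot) 2.574e+06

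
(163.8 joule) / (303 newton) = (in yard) 0.5912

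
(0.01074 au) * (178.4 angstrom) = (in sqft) 308.5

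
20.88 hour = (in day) 0.87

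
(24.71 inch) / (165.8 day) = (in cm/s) 4.381e-06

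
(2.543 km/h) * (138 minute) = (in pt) 1.658e+07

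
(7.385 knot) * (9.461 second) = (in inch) 1415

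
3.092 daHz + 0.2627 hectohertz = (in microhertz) 5.719e+07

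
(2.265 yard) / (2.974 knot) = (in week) 2.238e-06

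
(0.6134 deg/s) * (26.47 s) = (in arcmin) 974.2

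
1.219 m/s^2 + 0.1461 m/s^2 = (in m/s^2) 1.365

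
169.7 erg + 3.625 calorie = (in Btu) 0.01438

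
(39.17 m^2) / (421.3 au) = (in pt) 1.762e-09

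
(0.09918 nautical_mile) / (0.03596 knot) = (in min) 165.5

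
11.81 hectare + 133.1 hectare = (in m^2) 1.449e+06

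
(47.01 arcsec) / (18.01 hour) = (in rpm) 3.357e-08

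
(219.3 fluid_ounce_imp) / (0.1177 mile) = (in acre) 8.129e-09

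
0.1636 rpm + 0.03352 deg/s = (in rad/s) 0.01772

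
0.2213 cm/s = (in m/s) 0.002213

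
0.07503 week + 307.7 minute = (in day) 0.7389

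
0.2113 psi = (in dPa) 1.457e+04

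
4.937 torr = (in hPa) 6.582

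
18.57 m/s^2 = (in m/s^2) 18.57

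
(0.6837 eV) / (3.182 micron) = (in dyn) 3.443e-09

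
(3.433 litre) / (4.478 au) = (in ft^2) 5.516e-14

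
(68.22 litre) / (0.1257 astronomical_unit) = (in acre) 8.965e-16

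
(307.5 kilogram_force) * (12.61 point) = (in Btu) 0.01271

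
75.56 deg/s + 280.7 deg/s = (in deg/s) 356.3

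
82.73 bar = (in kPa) 8273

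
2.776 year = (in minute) 1.459e+06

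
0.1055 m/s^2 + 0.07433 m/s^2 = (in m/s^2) 0.1798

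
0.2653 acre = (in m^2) 1074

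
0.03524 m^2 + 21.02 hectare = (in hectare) 21.02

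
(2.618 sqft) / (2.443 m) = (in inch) 3.92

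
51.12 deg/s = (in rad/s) 0.8922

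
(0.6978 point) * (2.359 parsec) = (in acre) 4.428e+09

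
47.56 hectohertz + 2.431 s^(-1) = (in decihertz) 4.758e+04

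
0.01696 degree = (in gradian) 0.01884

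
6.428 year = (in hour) 5.631e+04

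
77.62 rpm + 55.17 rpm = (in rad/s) 13.91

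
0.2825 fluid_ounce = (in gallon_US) 0.002207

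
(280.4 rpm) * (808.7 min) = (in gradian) 9.07e+07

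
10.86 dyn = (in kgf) 1.107e-05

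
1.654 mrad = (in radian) 0.001654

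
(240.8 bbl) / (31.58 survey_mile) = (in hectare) 7.533e-08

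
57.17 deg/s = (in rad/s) 0.9978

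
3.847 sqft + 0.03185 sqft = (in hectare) 3.604e-05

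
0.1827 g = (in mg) 182.7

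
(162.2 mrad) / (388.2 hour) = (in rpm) 1.108e-06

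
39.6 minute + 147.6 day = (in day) 147.6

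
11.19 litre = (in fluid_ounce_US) 378.4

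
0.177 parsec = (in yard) 5.973e+15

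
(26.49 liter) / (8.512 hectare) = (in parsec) 1.009e-23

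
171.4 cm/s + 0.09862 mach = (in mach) 0.1037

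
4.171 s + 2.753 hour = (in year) 0.0003144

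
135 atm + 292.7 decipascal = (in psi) 1984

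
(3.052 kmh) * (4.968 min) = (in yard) 276.4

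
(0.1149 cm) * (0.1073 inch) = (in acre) 7.738e-10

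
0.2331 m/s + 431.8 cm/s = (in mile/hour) 10.18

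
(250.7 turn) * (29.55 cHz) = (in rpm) 4445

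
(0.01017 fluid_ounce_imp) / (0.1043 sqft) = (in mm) 0.02982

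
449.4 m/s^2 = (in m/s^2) 449.4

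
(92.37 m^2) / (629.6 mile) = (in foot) 0.0002991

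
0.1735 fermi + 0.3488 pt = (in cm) 0.0123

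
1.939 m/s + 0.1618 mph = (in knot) 3.91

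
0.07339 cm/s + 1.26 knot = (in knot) 1.261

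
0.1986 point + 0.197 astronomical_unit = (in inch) 1.16e+12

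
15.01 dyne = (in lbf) 3.374e-05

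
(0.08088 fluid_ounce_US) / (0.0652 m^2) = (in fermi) 3.669e+10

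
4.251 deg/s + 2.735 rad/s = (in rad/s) 2.809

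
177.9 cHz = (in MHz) 1.779e-06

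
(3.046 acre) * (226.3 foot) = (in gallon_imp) 1.87e+08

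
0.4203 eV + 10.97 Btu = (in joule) 1.157e+04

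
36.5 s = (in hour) 0.01014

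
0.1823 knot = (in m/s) 0.09378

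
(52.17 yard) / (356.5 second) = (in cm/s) 13.38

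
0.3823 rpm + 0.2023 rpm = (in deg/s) 3.508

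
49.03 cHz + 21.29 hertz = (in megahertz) 2.178e-05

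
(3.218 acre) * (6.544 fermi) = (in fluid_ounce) 2.882e-06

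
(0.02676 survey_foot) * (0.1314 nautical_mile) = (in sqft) 21.37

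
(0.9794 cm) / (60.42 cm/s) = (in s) 0.01621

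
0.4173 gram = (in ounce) 0.01472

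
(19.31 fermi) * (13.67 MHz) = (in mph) 5.905e-07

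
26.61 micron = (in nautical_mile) 1.437e-08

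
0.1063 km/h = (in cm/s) 2.953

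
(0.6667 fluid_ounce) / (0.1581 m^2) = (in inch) 0.00491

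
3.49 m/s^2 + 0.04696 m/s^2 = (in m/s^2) 3.537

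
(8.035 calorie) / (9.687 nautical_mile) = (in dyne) 187.4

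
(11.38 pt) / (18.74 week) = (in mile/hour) 7.923e-10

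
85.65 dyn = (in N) 0.0008565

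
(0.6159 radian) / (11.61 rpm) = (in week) 8.376e-07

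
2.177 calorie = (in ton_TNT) 2.177e-09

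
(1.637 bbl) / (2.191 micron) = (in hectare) 11.88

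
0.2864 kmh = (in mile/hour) 0.178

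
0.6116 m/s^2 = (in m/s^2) 0.6116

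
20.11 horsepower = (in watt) 1.5e+04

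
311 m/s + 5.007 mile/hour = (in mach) 0.9199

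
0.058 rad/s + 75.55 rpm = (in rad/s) 7.97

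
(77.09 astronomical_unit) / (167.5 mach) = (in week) 334.3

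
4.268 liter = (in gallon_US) 1.127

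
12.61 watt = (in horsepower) 0.01691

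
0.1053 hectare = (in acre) 0.2602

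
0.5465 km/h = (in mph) 0.3396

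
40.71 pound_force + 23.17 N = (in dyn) 2.043e+07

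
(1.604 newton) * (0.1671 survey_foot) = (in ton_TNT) 1.953e-11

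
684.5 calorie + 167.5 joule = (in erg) 3.031e+10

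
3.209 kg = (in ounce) 113.2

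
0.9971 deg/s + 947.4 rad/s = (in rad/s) 947.4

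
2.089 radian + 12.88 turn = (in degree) 4756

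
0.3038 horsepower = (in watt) 226.5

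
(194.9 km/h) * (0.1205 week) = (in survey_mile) 2452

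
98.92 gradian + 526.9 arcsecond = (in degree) 89.17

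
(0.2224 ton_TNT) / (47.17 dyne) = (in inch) 7.767e+13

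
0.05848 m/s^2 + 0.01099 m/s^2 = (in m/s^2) 0.06947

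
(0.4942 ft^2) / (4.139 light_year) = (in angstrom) 1.172e-08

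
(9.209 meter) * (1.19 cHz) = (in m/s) 0.1096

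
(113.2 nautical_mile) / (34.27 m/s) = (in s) 6117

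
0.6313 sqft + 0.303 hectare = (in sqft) 3.262e+04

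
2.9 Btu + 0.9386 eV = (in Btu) 2.9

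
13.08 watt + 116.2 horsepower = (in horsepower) 116.2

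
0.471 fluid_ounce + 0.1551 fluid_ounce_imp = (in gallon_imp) 0.004033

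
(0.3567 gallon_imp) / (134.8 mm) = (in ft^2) 0.1295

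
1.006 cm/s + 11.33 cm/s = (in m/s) 0.1234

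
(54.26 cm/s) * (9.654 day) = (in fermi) 4.526e+20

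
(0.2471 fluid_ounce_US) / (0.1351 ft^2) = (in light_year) 6.154e-20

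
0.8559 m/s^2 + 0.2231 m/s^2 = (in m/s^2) 1.079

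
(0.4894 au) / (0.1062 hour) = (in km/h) 6.894e+08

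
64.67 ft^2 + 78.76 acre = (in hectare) 31.87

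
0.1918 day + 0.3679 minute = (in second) 1.659e+04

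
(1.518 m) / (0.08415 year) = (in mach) 1.68e-09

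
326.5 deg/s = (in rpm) 54.42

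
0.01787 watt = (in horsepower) 2.396e-05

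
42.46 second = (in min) 0.7077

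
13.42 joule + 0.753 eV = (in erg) 1.342e+08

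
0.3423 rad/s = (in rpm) 3.269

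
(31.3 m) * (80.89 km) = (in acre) 625.6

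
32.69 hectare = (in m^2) 3.269e+05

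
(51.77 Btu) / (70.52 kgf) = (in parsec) 2.56e-15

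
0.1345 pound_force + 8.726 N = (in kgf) 0.9508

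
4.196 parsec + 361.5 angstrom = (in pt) 3.67e+20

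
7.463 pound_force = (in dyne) 3.32e+06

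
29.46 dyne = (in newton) 0.0002946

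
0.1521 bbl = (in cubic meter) 0.02418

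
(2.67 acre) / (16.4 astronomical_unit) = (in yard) 4.816e-09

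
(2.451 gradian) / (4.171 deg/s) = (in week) 8.744e-07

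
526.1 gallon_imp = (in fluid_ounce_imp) 8.418e+04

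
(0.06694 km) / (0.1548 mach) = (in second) 1.27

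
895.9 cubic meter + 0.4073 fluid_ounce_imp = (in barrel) 5635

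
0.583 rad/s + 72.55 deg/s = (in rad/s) 1.849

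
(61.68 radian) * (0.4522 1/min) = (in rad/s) 0.4649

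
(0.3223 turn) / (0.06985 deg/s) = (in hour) 0.4614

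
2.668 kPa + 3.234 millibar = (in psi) 0.4339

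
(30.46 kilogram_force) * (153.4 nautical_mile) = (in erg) 8.486e+14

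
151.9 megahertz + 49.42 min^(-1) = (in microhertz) 1.519e+14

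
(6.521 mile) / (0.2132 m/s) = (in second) 4.922e+04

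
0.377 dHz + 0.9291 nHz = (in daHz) 0.00377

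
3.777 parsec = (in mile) 7.242e+13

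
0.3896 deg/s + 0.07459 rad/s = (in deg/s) 4.663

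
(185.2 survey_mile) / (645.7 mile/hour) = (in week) 0.001707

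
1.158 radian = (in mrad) 1158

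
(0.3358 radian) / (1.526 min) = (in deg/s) 0.2101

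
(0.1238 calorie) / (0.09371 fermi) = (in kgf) 5.636e+14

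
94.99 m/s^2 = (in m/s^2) 94.99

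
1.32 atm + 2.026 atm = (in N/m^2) 3.39e+05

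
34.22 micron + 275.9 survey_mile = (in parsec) 1.439e-11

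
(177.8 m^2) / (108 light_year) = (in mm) 1.74e-13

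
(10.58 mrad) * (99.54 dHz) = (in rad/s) 0.1053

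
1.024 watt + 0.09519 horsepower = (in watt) 72.01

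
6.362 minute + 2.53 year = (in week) 131.9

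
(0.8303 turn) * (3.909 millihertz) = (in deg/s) 1.168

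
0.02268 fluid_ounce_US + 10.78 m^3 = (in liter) 1.078e+04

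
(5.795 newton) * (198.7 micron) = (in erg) 1.151e+04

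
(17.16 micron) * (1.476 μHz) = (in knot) 4.923e-11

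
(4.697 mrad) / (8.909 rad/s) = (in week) 8.717e-10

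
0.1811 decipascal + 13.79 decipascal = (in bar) 1.397e-05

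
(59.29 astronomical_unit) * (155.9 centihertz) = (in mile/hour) 3.093e+13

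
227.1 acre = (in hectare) 91.9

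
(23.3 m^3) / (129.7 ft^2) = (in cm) 193.4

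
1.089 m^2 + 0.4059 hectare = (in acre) 1.003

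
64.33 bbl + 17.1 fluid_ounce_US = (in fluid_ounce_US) 3.459e+05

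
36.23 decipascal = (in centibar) 0.003623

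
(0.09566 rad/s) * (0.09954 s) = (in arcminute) 32.73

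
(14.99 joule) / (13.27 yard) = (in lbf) 0.2777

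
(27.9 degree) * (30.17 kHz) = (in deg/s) 8.417e+05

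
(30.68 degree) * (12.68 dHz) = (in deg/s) 38.9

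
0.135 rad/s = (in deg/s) 7.735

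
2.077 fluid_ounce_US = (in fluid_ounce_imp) 2.162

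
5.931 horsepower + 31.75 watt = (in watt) 4454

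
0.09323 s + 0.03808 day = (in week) 0.00544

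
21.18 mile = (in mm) 3.409e+07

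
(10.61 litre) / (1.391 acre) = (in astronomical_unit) 1.26e-17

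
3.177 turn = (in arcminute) 6.862e+04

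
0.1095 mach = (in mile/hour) 83.4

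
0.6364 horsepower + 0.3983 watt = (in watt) 475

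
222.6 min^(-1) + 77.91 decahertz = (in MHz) 0.0007828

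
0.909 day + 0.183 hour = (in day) 0.9166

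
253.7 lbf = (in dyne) 1.129e+08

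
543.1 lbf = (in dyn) 2.416e+08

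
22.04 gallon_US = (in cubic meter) 0.08343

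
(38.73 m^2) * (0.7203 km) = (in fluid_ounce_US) 9.433e+08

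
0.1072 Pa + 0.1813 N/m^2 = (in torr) 0.002164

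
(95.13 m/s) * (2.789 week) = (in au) 0.001073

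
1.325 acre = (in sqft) 5.772e+04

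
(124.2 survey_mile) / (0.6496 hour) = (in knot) 166.1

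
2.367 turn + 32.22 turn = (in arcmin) 7.471e+05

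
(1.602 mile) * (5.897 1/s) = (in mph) 3.401e+04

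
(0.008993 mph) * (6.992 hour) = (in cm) 1.012e+04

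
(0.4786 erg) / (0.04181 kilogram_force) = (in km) 1.167e-10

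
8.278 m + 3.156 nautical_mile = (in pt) 1.659e+07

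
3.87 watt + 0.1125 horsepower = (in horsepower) 0.1177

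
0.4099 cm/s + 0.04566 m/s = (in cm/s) 4.976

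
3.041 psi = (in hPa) 209.7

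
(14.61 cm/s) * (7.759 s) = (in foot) 3.719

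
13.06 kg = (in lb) 28.79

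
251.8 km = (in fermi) 2.518e+20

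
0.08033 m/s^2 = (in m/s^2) 0.08033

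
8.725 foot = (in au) 1.778e-11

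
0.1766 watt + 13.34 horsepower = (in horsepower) 13.34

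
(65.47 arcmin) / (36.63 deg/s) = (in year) 9.446e-10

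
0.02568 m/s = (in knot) 0.04992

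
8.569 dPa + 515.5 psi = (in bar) 35.54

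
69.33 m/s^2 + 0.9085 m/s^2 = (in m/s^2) 70.24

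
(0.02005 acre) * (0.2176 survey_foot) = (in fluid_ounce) 1.82e+05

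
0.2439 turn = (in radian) 1.532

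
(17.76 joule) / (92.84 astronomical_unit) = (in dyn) 1.279e-07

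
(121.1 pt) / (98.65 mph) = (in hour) 2.691e-07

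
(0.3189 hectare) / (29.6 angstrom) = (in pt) 3.054e+15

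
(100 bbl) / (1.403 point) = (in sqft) 3.458e+05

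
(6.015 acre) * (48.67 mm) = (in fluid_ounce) 4.006e+07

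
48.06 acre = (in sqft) 2.093e+06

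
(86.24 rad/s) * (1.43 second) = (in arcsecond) 2.544e+07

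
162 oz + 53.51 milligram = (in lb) 10.13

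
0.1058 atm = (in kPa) 10.72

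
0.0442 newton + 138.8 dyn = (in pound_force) 0.01025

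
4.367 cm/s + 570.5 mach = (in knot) 3.776e+05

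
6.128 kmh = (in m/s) 1.702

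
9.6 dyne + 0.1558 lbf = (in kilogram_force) 0.07068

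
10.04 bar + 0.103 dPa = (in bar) 10.04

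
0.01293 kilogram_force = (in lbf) 0.02851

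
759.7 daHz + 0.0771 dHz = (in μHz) 7.597e+09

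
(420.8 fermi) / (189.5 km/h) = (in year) 2.535e-22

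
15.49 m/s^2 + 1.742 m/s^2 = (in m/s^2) 17.23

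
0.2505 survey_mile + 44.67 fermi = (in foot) 1323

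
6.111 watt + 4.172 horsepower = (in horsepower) 4.18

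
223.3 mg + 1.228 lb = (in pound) 1.228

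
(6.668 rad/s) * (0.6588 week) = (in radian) 2.657e+06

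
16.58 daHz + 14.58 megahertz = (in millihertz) 1.458e+10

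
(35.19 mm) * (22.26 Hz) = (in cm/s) 78.33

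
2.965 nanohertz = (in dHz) 2.965e-08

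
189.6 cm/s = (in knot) 3.686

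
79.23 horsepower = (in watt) 5.908e+04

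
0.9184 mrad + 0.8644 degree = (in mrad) 16.01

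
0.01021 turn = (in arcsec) 1.323e+04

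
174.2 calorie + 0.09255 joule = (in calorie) 174.2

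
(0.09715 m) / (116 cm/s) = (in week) 1.385e-07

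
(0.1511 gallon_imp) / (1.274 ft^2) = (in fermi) 5.804e+12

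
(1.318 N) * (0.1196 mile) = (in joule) 253.7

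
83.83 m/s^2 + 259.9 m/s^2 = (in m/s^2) 343.7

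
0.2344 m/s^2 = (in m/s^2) 0.2344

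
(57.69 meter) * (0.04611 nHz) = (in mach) 7.812e-12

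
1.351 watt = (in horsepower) 0.001812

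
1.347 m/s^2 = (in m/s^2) 1.347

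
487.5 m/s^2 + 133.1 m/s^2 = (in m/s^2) 620.6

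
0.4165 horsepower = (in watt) 310.6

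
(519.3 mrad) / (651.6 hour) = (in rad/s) 2.214e-07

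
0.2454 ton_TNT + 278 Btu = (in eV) 6.41e+27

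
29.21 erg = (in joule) 2.921e-06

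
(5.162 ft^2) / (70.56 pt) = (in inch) 758.5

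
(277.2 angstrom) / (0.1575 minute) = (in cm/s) 2.933e-07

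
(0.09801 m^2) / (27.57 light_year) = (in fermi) 0.0003758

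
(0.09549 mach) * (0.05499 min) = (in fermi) 1.073e+17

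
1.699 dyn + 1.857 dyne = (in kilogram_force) 3.626e-06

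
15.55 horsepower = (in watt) 1.16e+04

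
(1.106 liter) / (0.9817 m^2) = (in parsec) 3.651e-20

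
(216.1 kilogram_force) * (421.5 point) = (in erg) 3.151e+09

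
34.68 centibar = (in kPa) 34.68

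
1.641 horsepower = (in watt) 1224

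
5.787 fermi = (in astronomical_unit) 3.868e-26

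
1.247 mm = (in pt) 3.535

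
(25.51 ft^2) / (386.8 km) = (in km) 6.127e-09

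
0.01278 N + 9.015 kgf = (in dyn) 8.842e+06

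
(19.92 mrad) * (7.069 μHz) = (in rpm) 1.345e-06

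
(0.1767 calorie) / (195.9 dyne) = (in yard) 412.7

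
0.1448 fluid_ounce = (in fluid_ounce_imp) 0.1507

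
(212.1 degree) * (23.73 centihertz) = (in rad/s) 0.8784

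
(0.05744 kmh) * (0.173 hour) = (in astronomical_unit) 6.643e-11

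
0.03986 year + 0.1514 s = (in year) 0.03986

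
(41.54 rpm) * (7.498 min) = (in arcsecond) 4.037e+08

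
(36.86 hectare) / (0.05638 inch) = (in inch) 1.013e+10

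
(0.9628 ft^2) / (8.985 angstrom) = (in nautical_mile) 5.375e+04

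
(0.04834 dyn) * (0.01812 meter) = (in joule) 8.759e-09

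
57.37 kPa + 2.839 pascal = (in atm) 0.5662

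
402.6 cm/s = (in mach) 0.01182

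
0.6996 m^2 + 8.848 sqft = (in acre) 0.000376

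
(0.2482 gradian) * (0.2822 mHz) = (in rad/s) 1.1e-06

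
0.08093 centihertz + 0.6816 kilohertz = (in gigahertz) 6.816e-07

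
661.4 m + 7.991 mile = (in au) 9.039e-08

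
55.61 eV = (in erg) 8.91e-11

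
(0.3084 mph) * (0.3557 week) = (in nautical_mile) 16.01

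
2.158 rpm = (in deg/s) 12.95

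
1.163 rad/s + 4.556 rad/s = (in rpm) 54.61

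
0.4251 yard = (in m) 0.3887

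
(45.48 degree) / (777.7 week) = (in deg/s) 9.669e-08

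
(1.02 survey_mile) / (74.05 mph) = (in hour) 0.01377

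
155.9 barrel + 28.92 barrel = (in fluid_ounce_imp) 1.034e+06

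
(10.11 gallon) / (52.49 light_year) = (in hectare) 7.707e-24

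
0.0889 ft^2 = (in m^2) 0.008259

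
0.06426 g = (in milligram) 64.26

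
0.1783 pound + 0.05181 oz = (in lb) 0.1815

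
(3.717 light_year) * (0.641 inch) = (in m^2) 5.725e+14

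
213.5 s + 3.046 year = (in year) 3.046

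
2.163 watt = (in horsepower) 0.002901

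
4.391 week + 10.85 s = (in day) 30.74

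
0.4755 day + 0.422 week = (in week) 0.4899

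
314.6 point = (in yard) 0.1214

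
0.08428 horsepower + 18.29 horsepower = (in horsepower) 18.37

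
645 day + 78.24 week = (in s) 1.03e+08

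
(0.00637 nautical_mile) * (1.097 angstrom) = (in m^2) 1.294e-09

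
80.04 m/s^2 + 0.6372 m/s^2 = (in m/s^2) 80.68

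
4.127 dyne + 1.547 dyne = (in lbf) 1.276e-05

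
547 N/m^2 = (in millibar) 5.47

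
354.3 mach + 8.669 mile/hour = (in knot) 2.345e+05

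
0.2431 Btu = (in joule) 256.5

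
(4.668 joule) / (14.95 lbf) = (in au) 4.692e-13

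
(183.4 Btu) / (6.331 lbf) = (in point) 1.948e+07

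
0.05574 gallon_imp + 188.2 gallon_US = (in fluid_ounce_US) 2.41e+04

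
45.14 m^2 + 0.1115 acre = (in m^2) 496.4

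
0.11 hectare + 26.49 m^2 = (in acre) 0.2784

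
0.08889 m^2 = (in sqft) 0.9568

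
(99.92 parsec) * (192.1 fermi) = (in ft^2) 6.375e+06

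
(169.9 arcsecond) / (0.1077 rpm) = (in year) 2.316e-09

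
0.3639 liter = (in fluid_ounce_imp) 12.81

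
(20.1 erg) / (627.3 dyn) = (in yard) 0.0003504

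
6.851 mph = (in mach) 0.008995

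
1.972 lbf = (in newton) 8.772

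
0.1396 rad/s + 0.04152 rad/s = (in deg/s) 10.38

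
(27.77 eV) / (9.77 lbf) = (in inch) 4.031e-18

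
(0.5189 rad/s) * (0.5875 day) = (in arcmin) 9.055e+07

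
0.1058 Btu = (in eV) 6.967e+20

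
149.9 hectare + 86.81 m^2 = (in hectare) 149.9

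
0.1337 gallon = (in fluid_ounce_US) 17.11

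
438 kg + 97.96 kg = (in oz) 1.891e+04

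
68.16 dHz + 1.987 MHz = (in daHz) 1.987e+05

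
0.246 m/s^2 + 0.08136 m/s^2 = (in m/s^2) 0.3274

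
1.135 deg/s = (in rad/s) 0.01981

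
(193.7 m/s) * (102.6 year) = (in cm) 6.267e+13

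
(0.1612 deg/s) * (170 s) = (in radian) 0.4783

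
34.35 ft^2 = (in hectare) 0.0003191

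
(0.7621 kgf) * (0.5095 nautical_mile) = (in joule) 7052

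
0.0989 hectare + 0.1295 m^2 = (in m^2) 989.1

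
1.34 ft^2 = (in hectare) 1.245e-05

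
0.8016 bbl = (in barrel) 0.8016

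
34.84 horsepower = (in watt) 2.598e+04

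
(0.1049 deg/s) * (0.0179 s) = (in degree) 0.001878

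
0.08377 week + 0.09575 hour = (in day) 0.5904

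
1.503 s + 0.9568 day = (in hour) 22.96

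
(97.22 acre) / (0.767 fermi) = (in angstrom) 5.13e+30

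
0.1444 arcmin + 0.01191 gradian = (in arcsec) 47.25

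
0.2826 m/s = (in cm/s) 28.26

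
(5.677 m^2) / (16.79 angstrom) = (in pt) 9.584e+12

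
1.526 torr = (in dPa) 2034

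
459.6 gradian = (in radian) 7.219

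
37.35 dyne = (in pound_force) 8.397e-05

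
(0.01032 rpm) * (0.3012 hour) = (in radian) 1.172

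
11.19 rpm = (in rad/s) 1.172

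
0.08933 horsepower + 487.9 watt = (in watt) 554.5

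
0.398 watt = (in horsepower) 0.0005337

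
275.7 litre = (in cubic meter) 0.2757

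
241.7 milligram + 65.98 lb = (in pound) 65.98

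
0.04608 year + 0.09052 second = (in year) 0.04608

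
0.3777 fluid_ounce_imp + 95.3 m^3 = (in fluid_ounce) 3.222e+06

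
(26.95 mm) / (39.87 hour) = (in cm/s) 1.878e-05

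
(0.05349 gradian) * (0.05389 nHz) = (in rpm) 4.324e-13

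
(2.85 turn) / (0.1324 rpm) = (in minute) 21.53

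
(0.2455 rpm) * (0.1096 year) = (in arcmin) 3.055e+08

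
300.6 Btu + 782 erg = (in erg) 3.171e+12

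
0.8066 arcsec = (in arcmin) 0.01344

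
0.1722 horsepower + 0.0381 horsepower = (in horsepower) 0.2103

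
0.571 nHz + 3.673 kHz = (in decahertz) 367.3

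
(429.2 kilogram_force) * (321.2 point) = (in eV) 2.977e+21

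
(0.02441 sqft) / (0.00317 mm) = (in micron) 7.154e+08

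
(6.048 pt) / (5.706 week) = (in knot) 1.202e-09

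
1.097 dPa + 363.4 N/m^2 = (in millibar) 3.635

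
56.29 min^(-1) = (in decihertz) 9.382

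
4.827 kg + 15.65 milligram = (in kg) 4.827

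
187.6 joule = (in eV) 1.171e+21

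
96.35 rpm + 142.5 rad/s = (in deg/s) 8743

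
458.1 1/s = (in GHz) 4.581e-07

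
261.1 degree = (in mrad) 4557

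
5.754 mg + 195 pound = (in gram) 8.845e+04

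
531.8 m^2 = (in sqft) 5724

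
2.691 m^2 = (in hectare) 0.0002691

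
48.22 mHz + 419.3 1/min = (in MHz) 7.037e-06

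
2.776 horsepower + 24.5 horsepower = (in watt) 2.034e+04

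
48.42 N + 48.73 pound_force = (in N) 265.2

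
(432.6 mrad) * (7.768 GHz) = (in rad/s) 3.36e+09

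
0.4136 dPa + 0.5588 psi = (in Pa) 3853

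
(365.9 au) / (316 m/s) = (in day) 2.005e+06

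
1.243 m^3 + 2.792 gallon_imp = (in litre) 1256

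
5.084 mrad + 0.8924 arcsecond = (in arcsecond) 1050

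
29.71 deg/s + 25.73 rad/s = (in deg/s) 1504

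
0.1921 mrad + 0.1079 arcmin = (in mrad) 0.2235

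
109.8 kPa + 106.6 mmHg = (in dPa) 1.24e+06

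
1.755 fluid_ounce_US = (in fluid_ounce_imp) 1.827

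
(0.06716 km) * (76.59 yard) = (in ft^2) 5.063e+04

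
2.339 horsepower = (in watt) 1744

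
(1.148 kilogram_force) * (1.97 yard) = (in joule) 20.28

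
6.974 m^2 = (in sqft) 75.07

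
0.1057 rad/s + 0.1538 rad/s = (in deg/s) 14.87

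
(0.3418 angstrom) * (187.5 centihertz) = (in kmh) 2.307e-10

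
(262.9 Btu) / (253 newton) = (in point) 3.108e+06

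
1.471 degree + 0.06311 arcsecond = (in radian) 0.02567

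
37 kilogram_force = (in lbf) 81.57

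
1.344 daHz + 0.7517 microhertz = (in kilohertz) 0.01344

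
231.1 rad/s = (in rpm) 2207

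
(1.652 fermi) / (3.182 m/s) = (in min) 8.653e-18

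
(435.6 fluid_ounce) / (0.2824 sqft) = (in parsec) 1.591e-17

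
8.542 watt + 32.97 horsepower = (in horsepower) 32.98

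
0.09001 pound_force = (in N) 0.4004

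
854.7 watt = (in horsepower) 1.146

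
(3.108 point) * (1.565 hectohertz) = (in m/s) 0.1716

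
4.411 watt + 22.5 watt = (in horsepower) 0.03609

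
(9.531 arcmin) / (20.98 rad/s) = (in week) 2.185e-10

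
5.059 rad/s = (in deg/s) 289.9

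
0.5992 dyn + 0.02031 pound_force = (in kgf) 0.009213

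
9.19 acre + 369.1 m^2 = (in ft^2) 4.043e+05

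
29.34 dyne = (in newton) 0.0002934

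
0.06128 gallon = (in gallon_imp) 0.05103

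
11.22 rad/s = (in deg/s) 642.9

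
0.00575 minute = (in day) 3.993e-06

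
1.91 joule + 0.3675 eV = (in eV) 1.192e+19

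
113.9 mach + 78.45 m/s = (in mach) 114.1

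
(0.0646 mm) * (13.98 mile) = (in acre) 0.0003591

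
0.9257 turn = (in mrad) 5816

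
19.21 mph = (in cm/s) 858.8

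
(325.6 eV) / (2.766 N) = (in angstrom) 1.886e-07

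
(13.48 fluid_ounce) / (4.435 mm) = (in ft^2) 0.9675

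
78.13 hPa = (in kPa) 7.813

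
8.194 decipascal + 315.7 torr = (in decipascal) 4.209e+05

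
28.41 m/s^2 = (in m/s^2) 28.41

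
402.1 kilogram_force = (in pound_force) 886.5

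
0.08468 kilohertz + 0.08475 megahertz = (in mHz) 8.483e+07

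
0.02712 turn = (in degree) 9.763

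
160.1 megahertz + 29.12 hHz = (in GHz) 0.1601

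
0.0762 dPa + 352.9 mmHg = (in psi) 6.824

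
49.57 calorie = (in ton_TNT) 4.957e-08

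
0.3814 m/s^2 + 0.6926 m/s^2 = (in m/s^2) 1.074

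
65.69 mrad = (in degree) 3.764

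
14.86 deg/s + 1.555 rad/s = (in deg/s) 104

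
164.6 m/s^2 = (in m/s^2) 164.6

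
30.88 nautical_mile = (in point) 1.621e+08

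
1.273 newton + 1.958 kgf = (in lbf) 4.603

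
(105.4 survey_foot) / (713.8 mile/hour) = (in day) 1.165e-06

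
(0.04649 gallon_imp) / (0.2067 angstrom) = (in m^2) 1.022e+07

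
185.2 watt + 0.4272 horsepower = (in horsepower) 0.6756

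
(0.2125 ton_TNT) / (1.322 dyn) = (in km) 6.725e+10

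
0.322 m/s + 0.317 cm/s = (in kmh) 1.171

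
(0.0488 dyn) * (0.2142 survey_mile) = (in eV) 1.05e+15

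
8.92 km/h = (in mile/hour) 5.543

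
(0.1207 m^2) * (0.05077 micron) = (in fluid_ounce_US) 0.0002072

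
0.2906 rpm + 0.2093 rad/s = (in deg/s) 13.74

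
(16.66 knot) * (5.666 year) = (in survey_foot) 5.024e+09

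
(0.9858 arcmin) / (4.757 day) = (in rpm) 6.663e-09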